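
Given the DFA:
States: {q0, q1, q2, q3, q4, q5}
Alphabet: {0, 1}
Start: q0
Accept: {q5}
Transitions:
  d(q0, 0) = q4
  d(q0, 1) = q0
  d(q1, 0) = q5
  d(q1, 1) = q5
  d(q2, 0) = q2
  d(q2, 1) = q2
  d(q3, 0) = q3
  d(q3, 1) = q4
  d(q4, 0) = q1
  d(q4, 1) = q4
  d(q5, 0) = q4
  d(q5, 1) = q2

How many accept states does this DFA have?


Accept states listed: {q5}
Counting: q5(1)

1


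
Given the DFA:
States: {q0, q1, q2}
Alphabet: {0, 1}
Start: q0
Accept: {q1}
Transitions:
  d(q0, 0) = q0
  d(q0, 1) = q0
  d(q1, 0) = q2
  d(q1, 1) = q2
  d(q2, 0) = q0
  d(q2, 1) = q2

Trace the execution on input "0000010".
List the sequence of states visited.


Input: 0000010
d(q0, 0) = q0
d(q0, 0) = q0
d(q0, 0) = q0
d(q0, 0) = q0
d(q0, 0) = q0
d(q0, 1) = q0
d(q0, 0) = q0


q0 -> q0 -> q0 -> q0 -> q0 -> q0 -> q0 -> q0


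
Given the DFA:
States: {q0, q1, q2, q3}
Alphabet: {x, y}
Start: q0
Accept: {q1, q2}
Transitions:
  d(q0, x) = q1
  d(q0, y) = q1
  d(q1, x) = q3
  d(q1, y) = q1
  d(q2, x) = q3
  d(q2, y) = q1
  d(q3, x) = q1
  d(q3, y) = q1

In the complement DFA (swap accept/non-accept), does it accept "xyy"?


Trace: q0 -> q1 -> q1 -> q1
Final: q1
Original accept: {q1, q2}
Complement: q1 is in original accept

No, complement rejects (original accepts)


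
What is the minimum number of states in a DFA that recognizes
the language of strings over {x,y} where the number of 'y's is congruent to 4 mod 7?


States track (count of 'y') mod 7.
Need 7 states: one per remainder 0..6; accept = remainder 4.

7


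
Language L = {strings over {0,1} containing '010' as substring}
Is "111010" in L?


'010' occurs at index 3

Yes, "111010" is in L


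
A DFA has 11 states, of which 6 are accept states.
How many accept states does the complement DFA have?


Complement swaps accept and non-accept states.
11 - 6 = 5

5


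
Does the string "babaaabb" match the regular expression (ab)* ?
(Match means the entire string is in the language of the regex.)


|string| = 8; first = 'b'; last = 'b'

No, "babaaabb" does not match (ab)*


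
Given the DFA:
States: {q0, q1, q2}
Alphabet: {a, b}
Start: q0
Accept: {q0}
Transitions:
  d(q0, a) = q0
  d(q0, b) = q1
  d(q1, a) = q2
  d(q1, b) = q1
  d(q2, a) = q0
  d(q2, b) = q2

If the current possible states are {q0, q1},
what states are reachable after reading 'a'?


Apply transition on 'a' from each current state:
  d(q0, a) = q0
  d(q1, a) = q2

{q0, q2}


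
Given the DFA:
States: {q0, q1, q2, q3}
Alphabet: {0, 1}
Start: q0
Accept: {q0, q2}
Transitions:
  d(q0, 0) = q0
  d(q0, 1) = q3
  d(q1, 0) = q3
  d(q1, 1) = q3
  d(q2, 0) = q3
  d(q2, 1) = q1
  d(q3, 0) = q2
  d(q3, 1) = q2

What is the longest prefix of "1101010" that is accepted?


Run the DFA, marking each prefix where the state is accepting:
  "" -> q0 [accept]
  "1" -> q3 [reject]
  "11" -> q2 [accept]
  "110" -> q3 [reject]
  "1101" -> q2 [accept]
  "11010" -> q3 [reject]
  "110101" -> q2 [accept]
  "1101010" -> q3 [reject]

"110101"


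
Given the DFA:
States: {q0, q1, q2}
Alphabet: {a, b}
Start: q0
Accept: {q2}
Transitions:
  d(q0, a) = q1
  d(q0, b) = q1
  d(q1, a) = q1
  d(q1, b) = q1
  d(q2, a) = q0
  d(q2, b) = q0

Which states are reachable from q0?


BFS from q0:
  layer 0: {q0}
  layer 1: {q1}

{q0, q1}


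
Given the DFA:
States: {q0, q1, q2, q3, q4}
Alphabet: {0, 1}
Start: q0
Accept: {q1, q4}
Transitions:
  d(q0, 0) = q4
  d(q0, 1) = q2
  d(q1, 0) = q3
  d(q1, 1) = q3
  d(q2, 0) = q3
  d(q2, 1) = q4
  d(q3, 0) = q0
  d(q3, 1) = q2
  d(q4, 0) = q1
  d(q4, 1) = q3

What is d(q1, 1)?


Looking up transition d(q1, 1)

q3


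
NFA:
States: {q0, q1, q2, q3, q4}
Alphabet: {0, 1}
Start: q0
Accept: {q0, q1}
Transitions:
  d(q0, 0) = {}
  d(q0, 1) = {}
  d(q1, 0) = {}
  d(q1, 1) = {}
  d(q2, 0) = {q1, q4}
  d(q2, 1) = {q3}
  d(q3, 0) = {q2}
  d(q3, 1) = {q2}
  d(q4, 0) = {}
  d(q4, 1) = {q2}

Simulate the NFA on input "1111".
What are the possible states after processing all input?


Start: {q0}
  --1--> {}
  --1--> {}
  --1--> {}
  --1--> {}

{} (empty set, no valid transitions)


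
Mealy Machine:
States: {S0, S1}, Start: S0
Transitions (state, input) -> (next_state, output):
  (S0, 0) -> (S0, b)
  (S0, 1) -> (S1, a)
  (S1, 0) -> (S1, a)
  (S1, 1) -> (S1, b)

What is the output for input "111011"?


Step-by-step:
  (S0, 1) -> (S1, a)
  (S1, 1) -> (S1, b)
  (S1, 1) -> (S1, b)
  (S1, 0) -> (S1, a)
  (S1, 1) -> (S1, b)
  (S1, 1) -> (S1, b)

"abbabb"


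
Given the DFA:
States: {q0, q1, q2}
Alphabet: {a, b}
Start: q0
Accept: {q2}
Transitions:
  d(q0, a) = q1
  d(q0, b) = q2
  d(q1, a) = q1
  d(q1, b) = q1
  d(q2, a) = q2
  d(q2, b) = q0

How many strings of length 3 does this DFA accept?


Enumerating all length-3 strings:
  "aaa" -> q1 [reject]
  "aab" -> q1 [reject]
  "aba" -> q1 [reject]
  "abb" -> q1 [reject]
  "baa" -> q2 [accept]
  "bab" -> q0 [reject]
  "bba" -> q1 [reject]
  "bbb" -> q2 [accept]

2 out of 8


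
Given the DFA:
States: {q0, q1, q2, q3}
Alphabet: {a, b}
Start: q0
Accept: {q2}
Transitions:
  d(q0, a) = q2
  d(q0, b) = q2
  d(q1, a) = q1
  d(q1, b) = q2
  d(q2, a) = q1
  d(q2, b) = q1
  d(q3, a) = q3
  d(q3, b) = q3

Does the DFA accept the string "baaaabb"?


Trace: q0 -> q2 -> q1 -> q1 -> q1 -> q1 -> q2 -> q1
Final state: q1
Accept states: {q2}

No, rejected (final state q1 is not an accept state)


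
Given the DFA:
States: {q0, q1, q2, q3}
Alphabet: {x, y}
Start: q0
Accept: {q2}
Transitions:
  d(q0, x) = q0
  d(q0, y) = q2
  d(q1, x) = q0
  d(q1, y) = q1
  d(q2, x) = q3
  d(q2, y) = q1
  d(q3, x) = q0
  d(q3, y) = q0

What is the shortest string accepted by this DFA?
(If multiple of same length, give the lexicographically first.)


BFS by string length (lex-first path to each state shown):
  len 0: q0<-""
  len 1: q0<-"x", q2<-"y"
Found accept state at length 1.

"y"


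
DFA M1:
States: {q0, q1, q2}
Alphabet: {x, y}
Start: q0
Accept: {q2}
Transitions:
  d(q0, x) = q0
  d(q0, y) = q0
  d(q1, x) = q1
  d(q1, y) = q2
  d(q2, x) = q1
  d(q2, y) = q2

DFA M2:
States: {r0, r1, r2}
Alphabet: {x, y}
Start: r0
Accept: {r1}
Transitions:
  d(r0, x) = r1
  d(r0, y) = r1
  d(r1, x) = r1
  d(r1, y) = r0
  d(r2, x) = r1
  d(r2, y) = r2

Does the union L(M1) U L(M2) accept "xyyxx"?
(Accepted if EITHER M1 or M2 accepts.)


M1: final=q0 accepted=False
M2: final=r1 accepted=True

Yes, union accepts


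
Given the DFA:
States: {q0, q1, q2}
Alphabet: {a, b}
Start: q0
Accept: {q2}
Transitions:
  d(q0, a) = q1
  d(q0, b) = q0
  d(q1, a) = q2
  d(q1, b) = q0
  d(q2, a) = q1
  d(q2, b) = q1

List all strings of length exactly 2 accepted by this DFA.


All strings of length 2: 4 total
Accepted: 1

"aa"


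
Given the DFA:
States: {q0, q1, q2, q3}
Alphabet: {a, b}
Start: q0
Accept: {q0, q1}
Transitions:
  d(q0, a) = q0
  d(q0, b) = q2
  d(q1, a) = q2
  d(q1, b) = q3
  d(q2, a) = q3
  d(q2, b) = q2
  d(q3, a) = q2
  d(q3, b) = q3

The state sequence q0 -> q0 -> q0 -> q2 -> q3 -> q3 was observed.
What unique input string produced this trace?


Trace back each transition to find the symbol:
  q0 --[a]--> q0
  q0 --[a]--> q0
  q0 --[b]--> q2
  q2 --[a]--> q3
  q3 --[b]--> q3

"aabab"


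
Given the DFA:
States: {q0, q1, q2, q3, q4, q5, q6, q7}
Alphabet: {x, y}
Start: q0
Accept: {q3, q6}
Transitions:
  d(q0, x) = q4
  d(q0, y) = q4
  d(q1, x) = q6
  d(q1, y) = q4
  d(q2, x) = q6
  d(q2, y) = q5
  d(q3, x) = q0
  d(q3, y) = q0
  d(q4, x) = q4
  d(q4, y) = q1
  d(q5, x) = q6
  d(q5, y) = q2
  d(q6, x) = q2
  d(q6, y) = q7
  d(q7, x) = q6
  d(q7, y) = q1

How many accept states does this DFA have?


Accept states listed: {q3, q6}
Counting: q3(1) q6(2)

2


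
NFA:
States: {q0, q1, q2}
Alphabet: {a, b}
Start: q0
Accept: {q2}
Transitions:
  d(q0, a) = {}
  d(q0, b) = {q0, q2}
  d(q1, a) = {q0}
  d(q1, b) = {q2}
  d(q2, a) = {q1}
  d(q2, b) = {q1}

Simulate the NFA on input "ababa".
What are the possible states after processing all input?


Start: {q0}
  --a--> {}
  --b--> {}
  --a--> {}
  --b--> {}
  --a--> {}

{} (empty set, no valid transitions)


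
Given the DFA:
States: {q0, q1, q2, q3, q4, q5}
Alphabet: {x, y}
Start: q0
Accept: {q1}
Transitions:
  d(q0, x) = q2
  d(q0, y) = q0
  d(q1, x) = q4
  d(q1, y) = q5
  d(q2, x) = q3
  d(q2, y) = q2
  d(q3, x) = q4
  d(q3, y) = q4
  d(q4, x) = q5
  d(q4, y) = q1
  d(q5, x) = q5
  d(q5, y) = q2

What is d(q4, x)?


Looking up transition d(q4, x)

q5


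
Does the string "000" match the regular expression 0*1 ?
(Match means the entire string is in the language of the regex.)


|string| = 3; first = '0'; last = '0'

No, "000" does not match 0*1


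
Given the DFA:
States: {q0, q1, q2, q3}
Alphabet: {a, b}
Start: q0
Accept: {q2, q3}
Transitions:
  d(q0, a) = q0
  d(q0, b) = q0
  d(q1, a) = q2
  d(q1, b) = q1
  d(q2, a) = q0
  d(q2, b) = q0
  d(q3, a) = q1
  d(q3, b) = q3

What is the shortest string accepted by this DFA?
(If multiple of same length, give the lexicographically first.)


BFS by string length (lex-first path to each state shown):
  len 0: q0<-""
  len 1: q0<-"a"
  len 2: q0<-"aa"
  len 3: q0<-"aaa"
  len 4: q0<-"aaaa"
  len 5: q0<-"aaaaa"
  len 6: q0<-"aaaaaa"
  len 7: q0<-"aaaaaaa"
  len 8: q0<-"aaaaaaaa"

No string accepted (empty language)


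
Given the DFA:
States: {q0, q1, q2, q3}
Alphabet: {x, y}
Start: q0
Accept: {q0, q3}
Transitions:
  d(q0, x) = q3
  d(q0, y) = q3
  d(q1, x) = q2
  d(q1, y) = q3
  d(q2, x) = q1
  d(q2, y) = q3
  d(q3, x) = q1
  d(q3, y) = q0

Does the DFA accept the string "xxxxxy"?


Trace: q0 -> q3 -> q1 -> q2 -> q1 -> q2 -> q3
Final state: q3
Accept states: {q0, q3}

Yes, accepted (final state q3 is an accept state)


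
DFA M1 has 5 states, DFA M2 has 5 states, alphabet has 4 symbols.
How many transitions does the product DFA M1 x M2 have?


Product DFA has 5 * 5 = 25 states.
Each has 4 transitions: 25 * 4 = 100

100


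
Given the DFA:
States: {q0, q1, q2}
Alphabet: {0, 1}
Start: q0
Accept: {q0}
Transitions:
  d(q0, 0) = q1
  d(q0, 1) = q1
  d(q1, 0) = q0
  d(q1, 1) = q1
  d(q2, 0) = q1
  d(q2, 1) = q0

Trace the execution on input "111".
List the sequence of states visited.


Input: 111
d(q0, 1) = q1
d(q1, 1) = q1
d(q1, 1) = q1


q0 -> q1 -> q1 -> q1


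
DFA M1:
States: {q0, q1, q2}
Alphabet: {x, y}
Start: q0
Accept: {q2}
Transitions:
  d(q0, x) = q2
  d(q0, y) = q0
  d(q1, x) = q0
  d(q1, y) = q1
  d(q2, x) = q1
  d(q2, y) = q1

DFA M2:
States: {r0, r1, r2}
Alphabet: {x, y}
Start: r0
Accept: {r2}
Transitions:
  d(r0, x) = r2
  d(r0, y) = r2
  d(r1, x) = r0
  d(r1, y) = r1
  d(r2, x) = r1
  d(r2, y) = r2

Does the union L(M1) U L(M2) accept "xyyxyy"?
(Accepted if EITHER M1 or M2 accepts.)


M1: final=q0 accepted=False
M2: final=r1 accepted=False

No, union rejects (neither accepts)


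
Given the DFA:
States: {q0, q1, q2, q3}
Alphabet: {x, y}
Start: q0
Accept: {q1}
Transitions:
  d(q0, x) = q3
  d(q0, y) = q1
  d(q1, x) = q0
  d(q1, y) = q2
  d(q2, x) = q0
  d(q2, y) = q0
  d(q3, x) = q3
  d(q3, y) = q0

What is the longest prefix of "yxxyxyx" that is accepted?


Run the DFA, marking each prefix where the state is accepting:
  "" -> q0 [reject]
  "y" -> q1 [accept]
  "yx" -> q0 [reject]
  "yxx" -> q3 [reject]
  "yxxy" -> q0 [reject]
  "yxxyx" -> q3 [reject]
  "yxxyxy" -> q0 [reject]
  "yxxyxyx" -> q3 [reject]

"y"


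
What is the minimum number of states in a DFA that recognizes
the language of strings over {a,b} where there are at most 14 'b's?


States: count = 0, 1, ..., 14 (all accepting; 15 states), plus a dead state for count > 14.
Total: 15 + 1 = 16.

16


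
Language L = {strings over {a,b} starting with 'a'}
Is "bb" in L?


first symbol = 'b'

No, "bb" is not in L


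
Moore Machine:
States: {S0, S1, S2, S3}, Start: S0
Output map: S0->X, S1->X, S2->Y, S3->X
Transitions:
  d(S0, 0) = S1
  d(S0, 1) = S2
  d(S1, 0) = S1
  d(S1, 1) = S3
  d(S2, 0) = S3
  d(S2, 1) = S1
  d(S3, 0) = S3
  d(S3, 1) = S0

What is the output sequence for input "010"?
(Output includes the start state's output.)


Start: S0 (output X)
  --0--> S1 (output X)
  --1--> S3 (output X)
  --0--> S3 (output X)

"XXXX"


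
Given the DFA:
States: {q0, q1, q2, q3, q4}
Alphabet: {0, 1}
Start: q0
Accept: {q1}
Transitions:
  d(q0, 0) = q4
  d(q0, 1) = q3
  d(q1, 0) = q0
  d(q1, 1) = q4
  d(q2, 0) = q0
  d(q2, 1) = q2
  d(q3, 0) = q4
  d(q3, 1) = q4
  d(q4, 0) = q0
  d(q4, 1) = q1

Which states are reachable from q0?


BFS from q0:
  layer 0: {q0}
  layer 1: {q3, q4}
  layer 2: {q1}

{q0, q1, q3, q4}


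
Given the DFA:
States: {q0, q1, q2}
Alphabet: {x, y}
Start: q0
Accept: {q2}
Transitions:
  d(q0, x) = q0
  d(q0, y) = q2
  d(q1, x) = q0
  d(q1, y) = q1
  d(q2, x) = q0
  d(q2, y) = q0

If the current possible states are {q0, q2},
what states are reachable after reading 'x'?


Apply transition on 'x' from each current state:
  d(q0, x) = q0
  d(q2, x) = q0

{q0}


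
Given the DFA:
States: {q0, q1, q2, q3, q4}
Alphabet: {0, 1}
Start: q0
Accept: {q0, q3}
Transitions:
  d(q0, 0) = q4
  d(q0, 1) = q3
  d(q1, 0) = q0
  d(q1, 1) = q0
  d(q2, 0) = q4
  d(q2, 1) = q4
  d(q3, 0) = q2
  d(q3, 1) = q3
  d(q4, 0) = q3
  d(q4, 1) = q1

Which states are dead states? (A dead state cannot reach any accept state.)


Forward reachability from each state:
  q0 -> reaches accept state q0 (live)
  q1 -> reaches accept state q0 (live)
  q2 -> reaches accept state q0 (live)
  q3 -> reaches accept state q0 (live)
  q4 -> reaches accept state q0 (live)

None (all states can reach an accept state)


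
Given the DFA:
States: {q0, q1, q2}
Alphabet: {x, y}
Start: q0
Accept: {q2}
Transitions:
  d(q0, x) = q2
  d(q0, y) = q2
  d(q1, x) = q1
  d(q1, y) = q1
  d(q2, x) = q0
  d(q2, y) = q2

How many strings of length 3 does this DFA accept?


Enumerating all length-3 strings:
  "xxx" -> q2 [accept]
  "xxy" -> q2 [accept]
  "xyx" -> q0 [reject]
  "xyy" -> q2 [accept]
  "yxx" -> q2 [accept]
  "yxy" -> q2 [accept]
  "yyx" -> q0 [reject]
  "yyy" -> q2 [accept]

6 out of 8


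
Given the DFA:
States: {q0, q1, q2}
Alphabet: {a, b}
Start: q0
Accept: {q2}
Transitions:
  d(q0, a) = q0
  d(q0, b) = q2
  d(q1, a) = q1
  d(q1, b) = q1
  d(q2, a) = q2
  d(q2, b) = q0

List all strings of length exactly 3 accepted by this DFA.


All strings of length 3: 8 total
Accepted: 4

"aab", "aba", "baa", "bbb"


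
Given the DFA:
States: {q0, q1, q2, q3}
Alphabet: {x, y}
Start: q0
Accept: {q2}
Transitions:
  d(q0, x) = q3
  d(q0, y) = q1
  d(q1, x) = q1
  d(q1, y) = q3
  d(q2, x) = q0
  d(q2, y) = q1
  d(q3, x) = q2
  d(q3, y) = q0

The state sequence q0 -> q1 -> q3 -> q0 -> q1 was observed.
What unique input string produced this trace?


Trace back each transition to find the symbol:
  q0 --[y]--> q1
  q1 --[y]--> q3
  q3 --[y]--> q0
  q0 --[y]--> q1

"yyyy"


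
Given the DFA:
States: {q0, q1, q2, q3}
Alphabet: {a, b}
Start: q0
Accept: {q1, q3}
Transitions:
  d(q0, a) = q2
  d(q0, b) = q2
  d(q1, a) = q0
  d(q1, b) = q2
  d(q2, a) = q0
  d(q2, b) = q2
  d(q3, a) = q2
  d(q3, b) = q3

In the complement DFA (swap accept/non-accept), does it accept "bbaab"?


Trace: q0 -> q2 -> q2 -> q0 -> q2 -> q2
Final: q2
Original accept: {q1, q3}
Complement: q2 is not in original accept

Yes, complement accepts (original rejects)


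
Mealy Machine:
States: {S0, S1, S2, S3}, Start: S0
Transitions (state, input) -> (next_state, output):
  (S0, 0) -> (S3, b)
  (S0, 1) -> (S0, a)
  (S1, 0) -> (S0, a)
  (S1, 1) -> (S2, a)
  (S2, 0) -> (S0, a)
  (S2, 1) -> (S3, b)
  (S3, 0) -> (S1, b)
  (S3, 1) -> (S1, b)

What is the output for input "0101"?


Step-by-step:
  (S0, 0) -> (S3, b)
  (S3, 1) -> (S1, b)
  (S1, 0) -> (S0, a)
  (S0, 1) -> (S0, a)

"bbaa"


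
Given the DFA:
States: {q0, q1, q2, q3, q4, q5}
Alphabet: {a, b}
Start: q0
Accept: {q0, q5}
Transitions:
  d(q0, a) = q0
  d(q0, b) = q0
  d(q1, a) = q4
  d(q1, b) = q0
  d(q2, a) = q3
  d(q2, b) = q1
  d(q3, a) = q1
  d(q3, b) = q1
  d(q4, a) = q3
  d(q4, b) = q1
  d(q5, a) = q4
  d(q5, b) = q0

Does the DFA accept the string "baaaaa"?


Trace: q0 -> q0 -> q0 -> q0 -> q0 -> q0 -> q0
Final state: q0
Accept states: {q0, q5}

Yes, accepted (final state q0 is an accept state)


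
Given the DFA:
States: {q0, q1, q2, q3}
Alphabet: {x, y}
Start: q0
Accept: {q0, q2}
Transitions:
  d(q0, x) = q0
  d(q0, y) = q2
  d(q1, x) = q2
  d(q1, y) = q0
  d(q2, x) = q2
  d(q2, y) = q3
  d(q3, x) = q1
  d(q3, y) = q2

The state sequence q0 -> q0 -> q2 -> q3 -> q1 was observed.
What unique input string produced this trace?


Trace back each transition to find the symbol:
  q0 --[x]--> q0
  q0 --[y]--> q2
  q2 --[y]--> q3
  q3 --[x]--> q1

"xyyx"


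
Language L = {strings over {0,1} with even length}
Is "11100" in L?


length = 5; 5 mod 2 = 1

No, "11100" is not in L


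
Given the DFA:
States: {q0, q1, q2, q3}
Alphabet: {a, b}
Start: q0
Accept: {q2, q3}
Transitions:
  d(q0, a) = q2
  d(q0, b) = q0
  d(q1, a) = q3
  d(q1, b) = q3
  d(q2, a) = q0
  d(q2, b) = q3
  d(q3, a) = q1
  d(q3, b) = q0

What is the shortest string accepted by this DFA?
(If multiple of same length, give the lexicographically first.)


BFS by string length (lex-first path to each state shown):
  len 0: q0<-""
  len 1: q0<-"b", q2<-"a"
Found accept state at length 1.

"a"


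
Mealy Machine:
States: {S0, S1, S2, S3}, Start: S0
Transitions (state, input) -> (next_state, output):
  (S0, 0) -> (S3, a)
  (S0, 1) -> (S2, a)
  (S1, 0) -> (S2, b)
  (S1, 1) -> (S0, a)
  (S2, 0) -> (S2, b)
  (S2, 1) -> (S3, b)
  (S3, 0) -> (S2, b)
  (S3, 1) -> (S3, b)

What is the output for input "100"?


Step-by-step:
  (S0, 1) -> (S2, a)
  (S2, 0) -> (S2, b)
  (S2, 0) -> (S2, b)

"abb"


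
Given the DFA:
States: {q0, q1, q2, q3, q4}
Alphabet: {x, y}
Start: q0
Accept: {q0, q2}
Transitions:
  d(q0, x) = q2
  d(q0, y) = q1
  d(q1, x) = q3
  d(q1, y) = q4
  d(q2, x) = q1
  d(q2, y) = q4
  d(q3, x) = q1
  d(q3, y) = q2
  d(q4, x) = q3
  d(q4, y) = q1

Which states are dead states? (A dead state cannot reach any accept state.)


Forward reachability from each state:
  q0 -> reaches accept state q0 (live)
  q1 -> reaches accept state q2 (live)
  q2 -> reaches accept state q2 (live)
  q3 -> reaches accept state q2 (live)
  q4 -> reaches accept state q2 (live)

None (all states can reach an accept state)


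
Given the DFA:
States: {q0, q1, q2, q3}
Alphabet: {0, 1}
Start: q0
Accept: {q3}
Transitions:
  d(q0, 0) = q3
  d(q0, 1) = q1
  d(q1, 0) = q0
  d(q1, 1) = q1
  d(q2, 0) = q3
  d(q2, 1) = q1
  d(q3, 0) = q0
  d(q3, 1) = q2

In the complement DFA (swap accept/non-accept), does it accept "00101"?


Trace: q0 -> q3 -> q0 -> q1 -> q0 -> q1
Final: q1
Original accept: {q3}
Complement: q1 is not in original accept

Yes, complement accepts (original rejects)


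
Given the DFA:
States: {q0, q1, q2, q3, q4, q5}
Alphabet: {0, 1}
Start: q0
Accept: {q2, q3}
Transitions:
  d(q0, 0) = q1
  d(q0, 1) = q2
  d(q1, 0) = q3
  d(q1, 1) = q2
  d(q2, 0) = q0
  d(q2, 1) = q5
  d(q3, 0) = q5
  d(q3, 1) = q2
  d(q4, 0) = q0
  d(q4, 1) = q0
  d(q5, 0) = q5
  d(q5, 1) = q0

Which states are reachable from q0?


BFS from q0:
  layer 0: {q0}
  layer 1: {q1, q2}
  layer 2: {q3, q5}

{q0, q1, q2, q3, q5}


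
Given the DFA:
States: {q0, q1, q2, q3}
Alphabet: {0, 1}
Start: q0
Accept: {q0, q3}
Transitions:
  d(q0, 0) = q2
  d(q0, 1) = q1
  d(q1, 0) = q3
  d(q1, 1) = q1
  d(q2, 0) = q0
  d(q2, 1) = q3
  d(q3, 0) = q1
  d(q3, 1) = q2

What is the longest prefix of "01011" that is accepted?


Run the DFA, marking each prefix where the state is accepting:
  "" -> q0 [accept]
  "0" -> q2 [reject]
  "01" -> q3 [accept]
  "010" -> q1 [reject]
  "0101" -> q1 [reject]
  "01011" -> q1 [reject]

"01"


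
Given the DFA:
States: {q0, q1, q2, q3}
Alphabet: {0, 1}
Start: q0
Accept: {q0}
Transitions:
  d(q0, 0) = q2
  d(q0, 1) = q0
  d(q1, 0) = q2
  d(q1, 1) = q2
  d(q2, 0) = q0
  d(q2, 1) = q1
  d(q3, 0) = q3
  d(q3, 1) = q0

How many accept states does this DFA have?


Accept states listed: {q0}
Counting: q0(1)

1


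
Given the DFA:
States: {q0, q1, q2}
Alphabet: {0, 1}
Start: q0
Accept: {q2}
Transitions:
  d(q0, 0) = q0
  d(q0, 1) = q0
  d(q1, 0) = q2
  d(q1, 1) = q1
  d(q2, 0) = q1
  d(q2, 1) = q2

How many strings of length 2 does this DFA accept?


Enumerating all length-2 strings:
  "00" -> q0 [reject]
  "01" -> q0 [reject]
  "10" -> q0 [reject]
  "11" -> q0 [reject]

0 out of 4


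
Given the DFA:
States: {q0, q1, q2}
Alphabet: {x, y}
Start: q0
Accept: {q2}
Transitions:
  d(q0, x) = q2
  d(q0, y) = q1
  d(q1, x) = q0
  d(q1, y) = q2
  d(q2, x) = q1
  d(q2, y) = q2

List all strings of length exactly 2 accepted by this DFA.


All strings of length 2: 4 total
Accepted: 2

"xy", "yy"


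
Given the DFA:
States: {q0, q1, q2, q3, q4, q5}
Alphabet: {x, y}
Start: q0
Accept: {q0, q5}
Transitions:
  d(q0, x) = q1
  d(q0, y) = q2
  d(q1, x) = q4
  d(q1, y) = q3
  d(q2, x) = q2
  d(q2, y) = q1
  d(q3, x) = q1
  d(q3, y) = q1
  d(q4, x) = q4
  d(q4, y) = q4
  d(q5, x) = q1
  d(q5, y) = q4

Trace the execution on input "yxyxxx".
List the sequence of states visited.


Input: yxyxxx
d(q0, y) = q2
d(q2, x) = q2
d(q2, y) = q1
d(q1, x) = q4
d(q4, x) = q4
d(q4, x) = q4


q0 -> q2 -> q2 -> q1 -> q4 -> q4 -> q4


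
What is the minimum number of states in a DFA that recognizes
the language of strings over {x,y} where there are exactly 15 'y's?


States: count = 0, 1, ..., 15 (that's 16 states), plus a dead state for count > 15.
Total: 16 + 1 = 17. Accept = count-15 state.

17


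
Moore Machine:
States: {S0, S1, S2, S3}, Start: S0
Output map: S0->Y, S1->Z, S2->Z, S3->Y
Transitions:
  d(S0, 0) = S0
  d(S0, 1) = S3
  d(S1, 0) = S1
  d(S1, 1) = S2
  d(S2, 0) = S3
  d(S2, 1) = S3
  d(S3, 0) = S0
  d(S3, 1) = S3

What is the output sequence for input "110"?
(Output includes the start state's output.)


Start: S0 (output Y)
  --1--> S3 (output Y)
  --1--> S3 (output Y)
  --0--> S0 (output Y)

"YYYY"


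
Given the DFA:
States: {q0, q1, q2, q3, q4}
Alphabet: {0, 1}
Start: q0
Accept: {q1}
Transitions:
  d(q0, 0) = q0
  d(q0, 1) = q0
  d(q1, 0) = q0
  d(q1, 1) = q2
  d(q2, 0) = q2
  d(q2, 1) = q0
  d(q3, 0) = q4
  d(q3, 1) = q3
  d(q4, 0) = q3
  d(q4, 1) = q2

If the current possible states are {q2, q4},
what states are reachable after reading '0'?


Apply transition on '0' from each current state:
  d(q2, 0) = q2
  d(q4, 0) = q3

{q2, q3}


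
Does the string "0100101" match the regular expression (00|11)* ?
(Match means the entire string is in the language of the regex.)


|string| = 7; first = '0'; last = '1'

No, "0100101" does not match (00|11)*


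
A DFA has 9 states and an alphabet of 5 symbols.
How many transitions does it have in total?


Each state has exactly one transition per symbol.
9 * 5 = 45

45


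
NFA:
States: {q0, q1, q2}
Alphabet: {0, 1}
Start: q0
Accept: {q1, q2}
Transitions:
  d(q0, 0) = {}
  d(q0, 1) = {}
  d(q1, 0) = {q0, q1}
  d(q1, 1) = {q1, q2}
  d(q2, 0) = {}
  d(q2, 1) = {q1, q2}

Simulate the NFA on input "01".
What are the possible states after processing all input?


Start: {q0}
  --0--> {}
  --1--> {}

{} (empty set, no valid transitions)


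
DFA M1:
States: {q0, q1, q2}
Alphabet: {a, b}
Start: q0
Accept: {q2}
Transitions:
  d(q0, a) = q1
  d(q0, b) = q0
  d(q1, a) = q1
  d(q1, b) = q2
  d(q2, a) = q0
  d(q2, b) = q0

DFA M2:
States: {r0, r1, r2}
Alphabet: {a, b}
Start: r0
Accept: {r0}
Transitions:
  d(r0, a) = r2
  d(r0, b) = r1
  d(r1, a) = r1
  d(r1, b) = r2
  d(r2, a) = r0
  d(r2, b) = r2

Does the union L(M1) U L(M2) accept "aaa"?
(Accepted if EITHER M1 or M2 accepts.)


M1: final=q1 accepted=False
M2: final=r2 accepted=False

No, union rejects (neither accepts)


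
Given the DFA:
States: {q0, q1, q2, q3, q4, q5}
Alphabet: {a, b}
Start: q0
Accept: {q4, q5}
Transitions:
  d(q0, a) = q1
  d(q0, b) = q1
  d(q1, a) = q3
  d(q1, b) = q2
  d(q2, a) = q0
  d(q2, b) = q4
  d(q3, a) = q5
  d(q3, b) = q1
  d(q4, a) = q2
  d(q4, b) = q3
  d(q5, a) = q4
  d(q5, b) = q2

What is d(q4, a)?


Looking up transition d(q4, a)

q2


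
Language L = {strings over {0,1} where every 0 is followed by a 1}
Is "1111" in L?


'00' present: False; ends with '0': False

Yes, "1111" is in L


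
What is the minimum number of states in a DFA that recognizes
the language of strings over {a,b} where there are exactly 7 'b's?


States: count = 0, 1, ..., 7 (that's 8 states), plus a dead state for count > 7.
Total: 8 + 1 = 9. Accept = count-7 state.

9


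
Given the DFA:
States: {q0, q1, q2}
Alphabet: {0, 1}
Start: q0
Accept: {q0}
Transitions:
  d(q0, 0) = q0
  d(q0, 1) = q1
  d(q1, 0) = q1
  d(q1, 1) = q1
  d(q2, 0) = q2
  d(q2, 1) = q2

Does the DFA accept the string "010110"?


Trace: q0 -> q0 -> q1 -> q1 -> q1 -> q1 -> q1
Final state: q1
Accept states: {q0}

No, rejected (final state q1 is not an accept state)


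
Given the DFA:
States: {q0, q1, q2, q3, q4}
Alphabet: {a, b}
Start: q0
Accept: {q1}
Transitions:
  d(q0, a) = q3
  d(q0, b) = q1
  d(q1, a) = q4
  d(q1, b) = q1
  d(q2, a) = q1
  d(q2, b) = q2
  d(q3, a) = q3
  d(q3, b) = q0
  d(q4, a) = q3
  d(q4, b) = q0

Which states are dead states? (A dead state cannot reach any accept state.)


Forward reachability from each state:
  q0 -> reaches accept state q1 (live)
  q1 -> reaches accept state q1 (live)
  q2 -> reaches accept state q1 (live)
  q3 -> reaches accept state q1 (live)
  q4 -> reaches accept state q1 (live)

None (all states can reach an accept state)


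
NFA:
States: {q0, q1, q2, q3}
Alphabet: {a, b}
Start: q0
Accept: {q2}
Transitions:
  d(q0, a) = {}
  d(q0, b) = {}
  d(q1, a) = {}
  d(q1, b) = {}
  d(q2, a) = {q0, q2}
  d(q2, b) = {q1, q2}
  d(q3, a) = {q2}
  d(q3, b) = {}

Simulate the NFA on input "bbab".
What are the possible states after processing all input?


Start: {q0}
  --b--> {}
  --b--> {}
  --a--> {}
  --b--> {}

{} (empty set, no valid transitions)


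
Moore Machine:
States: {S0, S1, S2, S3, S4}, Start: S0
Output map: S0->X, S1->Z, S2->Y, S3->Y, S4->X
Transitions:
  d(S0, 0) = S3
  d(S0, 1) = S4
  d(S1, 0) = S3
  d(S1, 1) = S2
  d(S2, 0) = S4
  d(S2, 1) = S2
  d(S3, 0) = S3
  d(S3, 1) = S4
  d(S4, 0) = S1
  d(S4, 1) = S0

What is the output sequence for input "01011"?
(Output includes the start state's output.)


Start: S0 (output X)
  --0--> S3 (output Y)
  --1--> S4 (output X)
  --0--> S1 (output Z)
  --1--> S2 (output Y)
  --1--> S2 (output Y)

"XYXZYY"


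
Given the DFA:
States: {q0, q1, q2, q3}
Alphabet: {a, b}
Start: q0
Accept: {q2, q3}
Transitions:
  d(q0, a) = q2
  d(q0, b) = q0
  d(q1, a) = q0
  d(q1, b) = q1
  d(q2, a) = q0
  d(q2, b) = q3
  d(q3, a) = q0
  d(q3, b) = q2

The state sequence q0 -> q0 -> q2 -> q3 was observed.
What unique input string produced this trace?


Trace back each transition to find the symbol:
  q0 --[b]--> q0
  q0 --[a]--> q2
  q2 --[b]--> q3

"bab"


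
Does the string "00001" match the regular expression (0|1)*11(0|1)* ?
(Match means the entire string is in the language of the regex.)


|string| = 5; first = '0'; last = '1'

No, "00001" does not match (0|1)*11(0|1)*


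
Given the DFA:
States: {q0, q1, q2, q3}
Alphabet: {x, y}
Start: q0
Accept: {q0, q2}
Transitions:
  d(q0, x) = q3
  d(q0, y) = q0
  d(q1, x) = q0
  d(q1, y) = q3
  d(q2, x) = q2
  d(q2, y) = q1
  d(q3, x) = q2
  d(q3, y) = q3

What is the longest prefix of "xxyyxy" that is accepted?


Run the DFA, marking each prefix where the state is accepting:
  "" -> q0 [accept]
  "x" -> q3 [reject]
  "xx" -> q2 [accept]
  "xxy" -> q1 [reject]
  "xxyy" -> q3 [reject]
  "xxyyx" -> q2 [accept]
  "xxyyxy" -> q1 [reject]

"xxyyx"


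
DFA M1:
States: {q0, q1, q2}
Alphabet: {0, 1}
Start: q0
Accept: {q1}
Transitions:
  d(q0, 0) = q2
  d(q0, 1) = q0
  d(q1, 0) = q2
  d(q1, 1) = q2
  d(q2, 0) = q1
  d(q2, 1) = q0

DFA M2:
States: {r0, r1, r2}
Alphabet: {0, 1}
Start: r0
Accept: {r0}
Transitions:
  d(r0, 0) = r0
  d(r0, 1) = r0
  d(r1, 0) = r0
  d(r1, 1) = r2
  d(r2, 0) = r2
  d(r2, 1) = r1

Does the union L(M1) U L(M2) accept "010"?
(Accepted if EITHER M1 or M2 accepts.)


M1: final=q2 accepted=False
M2: final=r0 accepted=True

Yes, union accepts


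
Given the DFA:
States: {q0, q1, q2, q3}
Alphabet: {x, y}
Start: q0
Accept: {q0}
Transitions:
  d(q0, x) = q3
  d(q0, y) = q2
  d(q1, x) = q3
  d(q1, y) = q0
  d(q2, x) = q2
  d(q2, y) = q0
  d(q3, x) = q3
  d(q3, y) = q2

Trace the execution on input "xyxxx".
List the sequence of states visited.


Input: xyxxx
d(q0, x) = q3
d(q3, y) = q2
d(q2, x) = q2
d(q2, x) = q2
d(q2, x) = q2


q0 -> q3 -> q2 -> q2 -> q2 -> q2


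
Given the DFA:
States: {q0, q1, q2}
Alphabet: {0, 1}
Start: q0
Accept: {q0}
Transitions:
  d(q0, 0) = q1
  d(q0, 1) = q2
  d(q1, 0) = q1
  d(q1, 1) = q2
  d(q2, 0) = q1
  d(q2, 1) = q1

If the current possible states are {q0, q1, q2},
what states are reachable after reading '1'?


Apply transition on '1' from each current state:
  d(q0, 1) = q2
  d(q1, 1) = q2
  d(q2, 1) = q1

{q1, q2}


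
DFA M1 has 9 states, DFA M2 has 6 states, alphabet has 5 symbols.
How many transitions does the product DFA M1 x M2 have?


Product DFA has 9 * 6 = 54 states.
Each has 5 transitions: 54 * 5 = 270

270


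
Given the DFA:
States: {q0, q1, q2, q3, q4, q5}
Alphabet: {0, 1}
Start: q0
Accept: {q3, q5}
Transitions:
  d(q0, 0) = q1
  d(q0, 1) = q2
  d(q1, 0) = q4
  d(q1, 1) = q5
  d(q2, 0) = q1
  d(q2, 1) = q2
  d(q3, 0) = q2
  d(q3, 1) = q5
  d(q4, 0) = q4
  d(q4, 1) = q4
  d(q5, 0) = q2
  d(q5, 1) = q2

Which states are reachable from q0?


BFS from q0:
  layer 0: {q0}
  layer 1: {q1, q2}
  layer 2: {q4, q5}

{q0, q1, q2, q4, q5}


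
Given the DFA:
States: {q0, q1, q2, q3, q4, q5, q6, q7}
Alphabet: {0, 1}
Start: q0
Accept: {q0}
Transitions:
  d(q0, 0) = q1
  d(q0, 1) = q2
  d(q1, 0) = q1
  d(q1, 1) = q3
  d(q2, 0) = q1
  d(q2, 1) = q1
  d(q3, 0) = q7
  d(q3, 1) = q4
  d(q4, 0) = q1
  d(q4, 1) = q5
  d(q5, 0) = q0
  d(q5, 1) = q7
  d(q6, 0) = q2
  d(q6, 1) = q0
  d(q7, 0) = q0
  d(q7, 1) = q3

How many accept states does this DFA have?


Accept states listed: {q0}
Counting: q0(1)

1


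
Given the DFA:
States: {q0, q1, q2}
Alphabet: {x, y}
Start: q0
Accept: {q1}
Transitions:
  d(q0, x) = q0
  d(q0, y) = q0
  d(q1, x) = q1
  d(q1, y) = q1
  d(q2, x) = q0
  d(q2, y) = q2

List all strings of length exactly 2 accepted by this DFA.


All strings of length 2: 4 total
Accepted: 0

None


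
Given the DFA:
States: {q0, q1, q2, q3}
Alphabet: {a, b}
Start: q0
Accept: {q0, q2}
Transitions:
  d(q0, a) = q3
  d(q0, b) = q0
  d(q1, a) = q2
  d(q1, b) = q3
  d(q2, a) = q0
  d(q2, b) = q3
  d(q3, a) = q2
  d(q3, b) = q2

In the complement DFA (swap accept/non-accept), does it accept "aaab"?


Trace: q0 -> q3 -> q2 -> q0 -> q0
Final: q0
Original accept: {q0, q2}
Complement: q0 is in original accept

No, complement rejects (original accepts)


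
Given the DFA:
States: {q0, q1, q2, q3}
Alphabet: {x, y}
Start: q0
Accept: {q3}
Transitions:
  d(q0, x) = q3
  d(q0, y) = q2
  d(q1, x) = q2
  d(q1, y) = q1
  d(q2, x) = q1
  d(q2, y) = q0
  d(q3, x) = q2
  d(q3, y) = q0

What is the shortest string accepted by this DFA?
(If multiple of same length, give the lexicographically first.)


BFS by string length (lex-first path to each state shown):
  len 0: q0<-""
  len 1: q2<-"y", q3<-"x"
Found accept state at length 1.

"x"


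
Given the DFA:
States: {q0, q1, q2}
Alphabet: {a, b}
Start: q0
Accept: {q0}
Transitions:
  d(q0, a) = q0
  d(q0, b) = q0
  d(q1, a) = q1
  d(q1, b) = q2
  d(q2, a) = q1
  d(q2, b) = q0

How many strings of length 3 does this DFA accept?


Enumerating all length-3 strings:
  "aaa" -> q0 [accept]
  "aab" -> q0 [accept]
  "aba" -> q0 [accept]
  "abb" -> q0 [accept]
  "baa" -> q0 [accept]
  "bab" -> q0 [accept]
  "bba" -> q0 [accept]
  "bbb" -> q0 [accept]

8 out of 8


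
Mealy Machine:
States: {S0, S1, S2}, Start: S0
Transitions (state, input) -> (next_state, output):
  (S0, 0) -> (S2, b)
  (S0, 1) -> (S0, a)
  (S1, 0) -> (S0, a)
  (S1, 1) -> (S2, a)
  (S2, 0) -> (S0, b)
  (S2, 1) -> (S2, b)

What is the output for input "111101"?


Step-by-step:
  (S0, 1) -> (S0, a)
  (S0, 1) -> (S0, a)
  (S0, 1) -> (S0, a)
  (S0, 1) -> (S0, a)
  (S0, 0) -> (S2, b)
  (S2, 1) -> (S2, b)

"aaaabb"


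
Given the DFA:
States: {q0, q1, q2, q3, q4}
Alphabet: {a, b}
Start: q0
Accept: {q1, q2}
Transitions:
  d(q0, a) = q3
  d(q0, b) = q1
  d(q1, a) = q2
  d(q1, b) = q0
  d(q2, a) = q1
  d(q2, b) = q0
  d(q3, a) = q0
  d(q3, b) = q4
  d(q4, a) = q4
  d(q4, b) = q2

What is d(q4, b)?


Looking up transition d(q4, b)

q2


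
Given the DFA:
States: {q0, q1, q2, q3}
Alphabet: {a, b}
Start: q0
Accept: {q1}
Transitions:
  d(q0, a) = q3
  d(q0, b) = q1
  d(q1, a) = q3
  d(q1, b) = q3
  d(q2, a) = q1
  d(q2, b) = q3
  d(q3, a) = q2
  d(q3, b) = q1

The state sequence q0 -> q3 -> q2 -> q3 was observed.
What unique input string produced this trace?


Trace back each transition to find the symbol:
  q0 --[a]--> q3
  q3 --[a]--> q2
  q2 --[b]--> q3

"aab"


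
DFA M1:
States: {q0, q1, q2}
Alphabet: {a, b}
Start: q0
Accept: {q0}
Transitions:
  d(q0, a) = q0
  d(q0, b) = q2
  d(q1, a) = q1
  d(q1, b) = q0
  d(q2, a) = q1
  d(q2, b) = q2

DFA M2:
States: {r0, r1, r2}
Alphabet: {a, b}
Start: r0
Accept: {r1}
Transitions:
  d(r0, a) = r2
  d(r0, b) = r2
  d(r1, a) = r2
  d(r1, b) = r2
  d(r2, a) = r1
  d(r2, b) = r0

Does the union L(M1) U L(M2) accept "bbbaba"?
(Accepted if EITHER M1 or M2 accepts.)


M1: final=q0 accepted=True
M2: final=r1 accepted=True

Yes, union accepts


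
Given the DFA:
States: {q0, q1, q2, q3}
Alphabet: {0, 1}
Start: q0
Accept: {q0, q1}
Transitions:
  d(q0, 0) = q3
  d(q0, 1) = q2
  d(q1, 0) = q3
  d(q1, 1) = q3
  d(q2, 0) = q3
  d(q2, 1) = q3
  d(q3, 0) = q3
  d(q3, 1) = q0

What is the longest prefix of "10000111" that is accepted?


Run the DFA, marking each prefix where the state is accepting:
  "" -> q0 [accept]
  "1" -> q2 [reject]
  "10" -> q3 [reject]
  "100" -> q3 [reject]
  "1000" -> q3 [reject]
  "10000" -> q3 [reject]
  "100001" -> q0 [accept]
  "1000011" -> q2 [reject]
  "10000111" -> q3 [reject]

"100001"


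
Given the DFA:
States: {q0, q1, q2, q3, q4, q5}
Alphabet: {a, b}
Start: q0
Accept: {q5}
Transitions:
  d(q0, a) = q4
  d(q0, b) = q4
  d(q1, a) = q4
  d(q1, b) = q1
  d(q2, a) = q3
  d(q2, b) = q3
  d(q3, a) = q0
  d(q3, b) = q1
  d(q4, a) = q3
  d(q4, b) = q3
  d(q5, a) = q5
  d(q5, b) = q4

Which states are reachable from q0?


BFS from q0:
  layer 0: {q0}
  layer 1: {q4}
  layer 2: {q3}
  layer 3: {q1}

{q0, q1, q3, q4}


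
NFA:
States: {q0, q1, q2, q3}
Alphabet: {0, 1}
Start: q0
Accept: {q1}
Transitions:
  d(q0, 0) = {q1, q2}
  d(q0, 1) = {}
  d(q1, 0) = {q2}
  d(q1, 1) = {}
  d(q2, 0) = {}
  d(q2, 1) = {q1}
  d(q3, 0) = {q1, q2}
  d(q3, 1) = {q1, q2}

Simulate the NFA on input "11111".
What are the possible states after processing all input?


Start: {q0}
  --1--> {}
  --1--> {}
  --1--> {}
  --1--> {}
  --1--> {}

{} (empty set, no valid transitions)


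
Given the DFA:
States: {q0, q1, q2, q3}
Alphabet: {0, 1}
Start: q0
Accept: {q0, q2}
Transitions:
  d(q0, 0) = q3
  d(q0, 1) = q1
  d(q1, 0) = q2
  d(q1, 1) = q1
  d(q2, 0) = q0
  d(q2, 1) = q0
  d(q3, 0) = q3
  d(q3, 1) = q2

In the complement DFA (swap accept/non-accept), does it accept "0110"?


Trace: q0 -> q3 -> q2 -> q0 -> q3
Final: q3
Original accept: {q0, q2}
Complement: q3 is not in original accept

Yes, complement accepts (original rejects)


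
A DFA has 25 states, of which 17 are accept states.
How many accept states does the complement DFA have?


Complement swaps accept and non-accept states.
25 - 17 = 8

8


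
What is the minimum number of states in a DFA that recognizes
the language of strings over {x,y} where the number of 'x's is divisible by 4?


States track (count of 'x') mod 4.
Need 4 states: one per remainder 0..3; accept = remainder 0.

4


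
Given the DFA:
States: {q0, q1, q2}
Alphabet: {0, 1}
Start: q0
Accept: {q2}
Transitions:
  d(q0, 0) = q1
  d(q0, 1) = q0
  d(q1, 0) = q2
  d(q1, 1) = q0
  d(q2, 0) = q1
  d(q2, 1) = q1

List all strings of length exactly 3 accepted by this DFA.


All strings of length 3: 8 total
Accepted: 1

"100"


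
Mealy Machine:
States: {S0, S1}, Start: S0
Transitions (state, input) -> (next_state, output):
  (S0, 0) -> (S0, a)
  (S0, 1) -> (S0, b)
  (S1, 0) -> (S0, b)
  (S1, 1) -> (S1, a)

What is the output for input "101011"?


Step-by-step:
  (S0, 1) -> (S0, b)
  (S0, 0) -> (S0, a)
  (S0, 1) -> (S0, b)
  (S0, 0) -> (S0, a)
  (S0, 1) -> (S0, b)
  (S0, 1) -> (S0, b)

"bababb"


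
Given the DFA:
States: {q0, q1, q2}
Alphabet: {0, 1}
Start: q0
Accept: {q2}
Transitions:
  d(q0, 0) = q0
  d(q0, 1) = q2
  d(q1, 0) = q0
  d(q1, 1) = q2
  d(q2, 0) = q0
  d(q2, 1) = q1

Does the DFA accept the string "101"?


Trace: q0 -> q2 -> q0 -> q2
Final state: q2
Accept states: {q2}

Yes, accepted (final state q2 is an accept state)


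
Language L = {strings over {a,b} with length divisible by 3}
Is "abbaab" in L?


length = 6; 6 mod 3 = 0

Yes, "abbaab" is in L


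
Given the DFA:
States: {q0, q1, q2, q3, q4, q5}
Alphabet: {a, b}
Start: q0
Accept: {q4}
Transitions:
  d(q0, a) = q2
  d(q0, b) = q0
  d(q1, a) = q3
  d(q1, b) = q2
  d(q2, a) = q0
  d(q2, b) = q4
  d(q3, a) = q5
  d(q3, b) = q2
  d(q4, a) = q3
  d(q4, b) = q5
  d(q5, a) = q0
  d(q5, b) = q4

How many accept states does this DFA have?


Accept states listed: {q4}
Counting: q4(1)

1


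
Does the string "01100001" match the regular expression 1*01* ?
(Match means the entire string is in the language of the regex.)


|string| = 8; first = '0'; last = '1'

No, "01100001" does not match 1*01*


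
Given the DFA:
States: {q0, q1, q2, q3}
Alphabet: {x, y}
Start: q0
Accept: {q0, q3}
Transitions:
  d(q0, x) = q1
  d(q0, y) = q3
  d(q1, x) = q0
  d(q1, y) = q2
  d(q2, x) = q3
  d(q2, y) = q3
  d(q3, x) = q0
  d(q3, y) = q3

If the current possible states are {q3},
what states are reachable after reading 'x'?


Apply transition on 'x' from each current state:
  d(q3, x) = q0

{q0}


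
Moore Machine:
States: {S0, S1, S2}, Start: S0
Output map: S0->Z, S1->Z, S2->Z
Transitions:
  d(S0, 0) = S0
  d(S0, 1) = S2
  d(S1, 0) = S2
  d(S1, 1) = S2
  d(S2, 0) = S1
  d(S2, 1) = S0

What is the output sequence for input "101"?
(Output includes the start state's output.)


Start: S0 (output Z)
  --1--> S2 (output Z)
  --0--> S1 (output Z)
  --1--> S2 (output Z)

"ZZZZ"


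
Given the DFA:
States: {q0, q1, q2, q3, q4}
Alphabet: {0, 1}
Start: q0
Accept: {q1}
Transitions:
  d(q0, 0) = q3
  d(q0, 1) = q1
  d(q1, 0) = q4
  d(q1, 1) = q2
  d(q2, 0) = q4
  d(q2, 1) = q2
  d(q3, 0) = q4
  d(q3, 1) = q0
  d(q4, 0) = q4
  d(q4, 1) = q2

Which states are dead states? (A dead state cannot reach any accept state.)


Forward reachability from each state:
  q0 -> reaches accept state q1 (live)
  q1 -> reaches accept state q1 (live)
  q2 -> reaches {q2, q4}, no accept state (dead)
  q3 -> reaches accept state q1 (live)
  q4 -> reaches {q2, q4}, no accept state (dead)

{q2, q4}


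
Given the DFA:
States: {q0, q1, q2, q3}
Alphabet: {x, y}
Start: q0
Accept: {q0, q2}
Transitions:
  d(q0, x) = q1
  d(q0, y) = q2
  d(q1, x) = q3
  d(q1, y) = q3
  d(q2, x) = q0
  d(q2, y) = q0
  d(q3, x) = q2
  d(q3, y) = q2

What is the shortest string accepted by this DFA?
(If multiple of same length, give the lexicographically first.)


BFS by string length (lex-first path to each state shown):
  len 0: q0<-""
Found accept state at length 0.

"" (empty string)


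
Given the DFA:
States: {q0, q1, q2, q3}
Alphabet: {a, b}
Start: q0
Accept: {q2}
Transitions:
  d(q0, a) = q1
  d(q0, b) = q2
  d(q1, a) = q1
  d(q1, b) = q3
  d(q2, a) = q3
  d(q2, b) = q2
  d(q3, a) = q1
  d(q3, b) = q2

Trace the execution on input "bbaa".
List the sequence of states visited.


Input: bbaa
d(q0, b) = q2
d(q2, b) = q2
d(q2, a) = q3
d(q3, a) = q1


q0 -> q2 -> q2 -> q3 -> q1


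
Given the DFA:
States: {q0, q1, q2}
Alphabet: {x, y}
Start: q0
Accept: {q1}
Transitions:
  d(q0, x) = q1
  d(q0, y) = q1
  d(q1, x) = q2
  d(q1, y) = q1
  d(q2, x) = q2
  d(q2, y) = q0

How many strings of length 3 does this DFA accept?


Enumerating all length-3 strings:
  "xxx" -> q2 [reject]
  "xxy" -> q0 [reject]
  "xyx" -> q2 [reject]
  "xyy" -> q1 [accept]
  "yxx" -> q2 [reject]
  "yxy" -> q0 [reject]
  "yyx" -> q2 [reject]
  "yyy" -> q1 [accept]

2 out of 8
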